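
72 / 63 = 8 / 7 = 1.14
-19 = -19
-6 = -6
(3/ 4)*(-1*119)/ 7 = -51/ 4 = -12.75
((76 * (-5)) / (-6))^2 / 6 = 18050 / 27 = 668.52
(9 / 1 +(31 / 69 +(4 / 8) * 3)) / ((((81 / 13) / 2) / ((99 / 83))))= 216073 / 51543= 4.19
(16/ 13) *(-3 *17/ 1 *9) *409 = -3003696/ 13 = -231053.54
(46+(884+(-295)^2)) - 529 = 87426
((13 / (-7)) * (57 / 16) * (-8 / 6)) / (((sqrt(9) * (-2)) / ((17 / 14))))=-4199 / 2352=-1.79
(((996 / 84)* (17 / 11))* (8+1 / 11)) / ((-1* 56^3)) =-125579 / 148746752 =-0.00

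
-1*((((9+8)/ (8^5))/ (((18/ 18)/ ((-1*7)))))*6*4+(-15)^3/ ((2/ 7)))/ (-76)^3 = -48384357/ 1798045696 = -0.03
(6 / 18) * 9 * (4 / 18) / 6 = 1 / 9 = 0.11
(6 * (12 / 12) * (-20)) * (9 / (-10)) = 108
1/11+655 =7206/11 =655.09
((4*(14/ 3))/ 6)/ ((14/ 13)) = 2.89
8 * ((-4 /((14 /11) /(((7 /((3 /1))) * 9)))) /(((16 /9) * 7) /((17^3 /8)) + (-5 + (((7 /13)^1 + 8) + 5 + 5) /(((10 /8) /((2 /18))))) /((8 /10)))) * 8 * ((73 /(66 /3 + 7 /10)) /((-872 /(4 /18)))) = -196941338880 /237230960143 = -0.83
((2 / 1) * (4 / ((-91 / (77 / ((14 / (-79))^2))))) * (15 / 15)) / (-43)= 5.01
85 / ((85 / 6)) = 6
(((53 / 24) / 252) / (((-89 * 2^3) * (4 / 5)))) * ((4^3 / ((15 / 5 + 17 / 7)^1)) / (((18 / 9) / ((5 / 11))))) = -1325 / 32142528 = -0.00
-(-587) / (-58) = -587 / 58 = -10.12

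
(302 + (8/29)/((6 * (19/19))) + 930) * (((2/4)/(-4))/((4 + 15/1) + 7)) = -26797/4524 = -5.92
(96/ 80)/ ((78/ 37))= 37/ 65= 0.57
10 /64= 5 /32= 0.16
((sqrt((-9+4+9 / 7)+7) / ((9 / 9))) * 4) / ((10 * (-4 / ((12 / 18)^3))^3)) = -16 * sqrt(161) / 688905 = -0.00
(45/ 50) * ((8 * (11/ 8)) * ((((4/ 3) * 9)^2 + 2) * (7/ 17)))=595.16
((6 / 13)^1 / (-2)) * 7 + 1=-8 / 13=-0.62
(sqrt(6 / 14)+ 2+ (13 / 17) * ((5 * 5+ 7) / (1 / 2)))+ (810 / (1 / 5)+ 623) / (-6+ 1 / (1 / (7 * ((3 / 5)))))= -389411 / 153+ sqrt(21) / 7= -2544.52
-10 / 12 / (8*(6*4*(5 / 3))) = -1 / 384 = -0.00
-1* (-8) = 8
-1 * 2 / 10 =-1 / 5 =-0.20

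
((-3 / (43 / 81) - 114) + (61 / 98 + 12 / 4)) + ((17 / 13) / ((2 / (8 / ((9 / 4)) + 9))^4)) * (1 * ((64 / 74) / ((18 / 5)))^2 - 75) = -48570609155279410345 / 318849966240624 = -152330.61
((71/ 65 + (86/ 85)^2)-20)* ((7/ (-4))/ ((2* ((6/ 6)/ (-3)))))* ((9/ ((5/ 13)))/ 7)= -45353439/ 289000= -156.93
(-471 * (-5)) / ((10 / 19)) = 8949 / 2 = 4474.50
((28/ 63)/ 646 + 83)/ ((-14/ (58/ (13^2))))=-999601/ 491283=-2.03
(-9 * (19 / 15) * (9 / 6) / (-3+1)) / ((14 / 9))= 5.50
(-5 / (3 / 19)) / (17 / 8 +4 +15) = -760 / 507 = -1.50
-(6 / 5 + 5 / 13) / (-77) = 103 / 5005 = 0.02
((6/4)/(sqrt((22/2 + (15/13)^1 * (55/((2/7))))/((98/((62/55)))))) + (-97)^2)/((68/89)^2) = 166341 * sqrt(2220530)/157965088 + 74528689/4624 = 16119.37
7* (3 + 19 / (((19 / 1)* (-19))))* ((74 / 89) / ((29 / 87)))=87024 / 1691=51.46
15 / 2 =7.50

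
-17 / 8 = -2.12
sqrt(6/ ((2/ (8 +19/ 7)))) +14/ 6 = 7/ 3 +15*sqrt(7)/ 7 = 8.00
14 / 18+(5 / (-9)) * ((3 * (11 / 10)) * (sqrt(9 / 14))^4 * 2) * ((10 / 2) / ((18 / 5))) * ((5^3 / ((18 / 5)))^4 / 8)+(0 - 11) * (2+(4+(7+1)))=-41978483748947 / 109734912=-382544.47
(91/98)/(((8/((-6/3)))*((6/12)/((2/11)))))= -13/154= -0.08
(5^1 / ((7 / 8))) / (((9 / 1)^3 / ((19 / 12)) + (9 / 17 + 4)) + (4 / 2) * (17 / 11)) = 142120 / 11640657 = 0.01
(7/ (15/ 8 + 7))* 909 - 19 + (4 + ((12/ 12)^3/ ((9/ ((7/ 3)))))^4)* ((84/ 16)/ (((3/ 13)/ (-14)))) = -43579400945/ 75464622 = -577.48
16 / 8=2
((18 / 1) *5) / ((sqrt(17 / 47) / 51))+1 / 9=1 / 9+270 *sqrt(799)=7632.09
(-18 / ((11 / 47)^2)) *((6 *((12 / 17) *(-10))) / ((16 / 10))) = 17892900 / 2057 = 8698.54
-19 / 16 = -1.19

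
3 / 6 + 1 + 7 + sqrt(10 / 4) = sqrt(10) / 2 + 17 / 2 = 10.08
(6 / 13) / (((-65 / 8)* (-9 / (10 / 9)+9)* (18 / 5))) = -80 / 4563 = -0.02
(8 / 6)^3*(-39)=-832 / 9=-92.44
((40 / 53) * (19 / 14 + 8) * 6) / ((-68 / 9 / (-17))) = 35370 / 371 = 95.34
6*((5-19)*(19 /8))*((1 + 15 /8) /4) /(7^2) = -1311 /448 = -2.93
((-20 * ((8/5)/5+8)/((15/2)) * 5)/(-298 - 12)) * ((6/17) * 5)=1664/2635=0.63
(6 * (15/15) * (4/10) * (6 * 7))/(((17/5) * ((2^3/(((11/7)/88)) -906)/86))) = -21672/3893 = -5.57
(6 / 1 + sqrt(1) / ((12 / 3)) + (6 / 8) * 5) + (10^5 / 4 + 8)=25018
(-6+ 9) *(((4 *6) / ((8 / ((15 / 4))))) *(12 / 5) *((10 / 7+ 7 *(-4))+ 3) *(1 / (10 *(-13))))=2673 / 182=14.69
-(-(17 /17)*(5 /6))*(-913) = -4565 /6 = -760.83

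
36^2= 1296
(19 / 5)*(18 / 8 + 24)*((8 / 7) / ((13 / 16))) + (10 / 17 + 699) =185617 / 221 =839.90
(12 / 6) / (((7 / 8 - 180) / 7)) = -112 / 1433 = -0.08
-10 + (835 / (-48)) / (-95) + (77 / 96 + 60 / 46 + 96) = 1234641 / 13984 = 88.29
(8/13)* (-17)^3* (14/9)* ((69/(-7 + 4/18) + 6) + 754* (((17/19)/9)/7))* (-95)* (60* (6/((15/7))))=10491467029120/21411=490003597.64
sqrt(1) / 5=1 / 5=0.20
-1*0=0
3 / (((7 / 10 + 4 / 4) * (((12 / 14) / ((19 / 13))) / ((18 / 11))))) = 11970 / 2431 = 4.92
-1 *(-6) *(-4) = -24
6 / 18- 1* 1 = -2 / 3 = -0.67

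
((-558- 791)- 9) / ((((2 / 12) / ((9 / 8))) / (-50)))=458325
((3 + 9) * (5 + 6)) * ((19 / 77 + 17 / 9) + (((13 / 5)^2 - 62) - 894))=-65634332 / 525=-125017.78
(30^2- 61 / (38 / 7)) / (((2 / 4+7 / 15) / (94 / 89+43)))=40505.70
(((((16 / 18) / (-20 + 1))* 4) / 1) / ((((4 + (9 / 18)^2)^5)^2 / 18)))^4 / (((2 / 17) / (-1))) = -10141204801825835211973625643008 / 126625839474997783693841397523846209543545652158806913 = -0.00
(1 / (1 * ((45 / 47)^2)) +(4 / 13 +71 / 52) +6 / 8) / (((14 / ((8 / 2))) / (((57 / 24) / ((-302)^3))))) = -0.00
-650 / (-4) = 325 / 2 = 162.50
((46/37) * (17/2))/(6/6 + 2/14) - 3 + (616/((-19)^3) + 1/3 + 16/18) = 134832499/18272376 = 7.38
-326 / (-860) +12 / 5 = 2.78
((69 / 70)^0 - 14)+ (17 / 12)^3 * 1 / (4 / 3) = -25039 / 2304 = -10.87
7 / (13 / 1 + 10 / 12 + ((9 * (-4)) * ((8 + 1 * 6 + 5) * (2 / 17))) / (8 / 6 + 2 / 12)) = -714 / 4061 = -0.18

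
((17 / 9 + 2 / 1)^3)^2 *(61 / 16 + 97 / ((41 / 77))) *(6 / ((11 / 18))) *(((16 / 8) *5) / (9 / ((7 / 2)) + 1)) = 313988636609375 / 17754066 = 17685449.44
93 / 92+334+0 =30821 / 92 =335.01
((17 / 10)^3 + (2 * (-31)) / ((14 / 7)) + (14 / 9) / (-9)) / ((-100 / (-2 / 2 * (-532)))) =282897251 / 2025000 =139.70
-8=-8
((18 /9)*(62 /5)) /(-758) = -62 /1895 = -0.03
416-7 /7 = 415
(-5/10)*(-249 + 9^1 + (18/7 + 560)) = -1129/7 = -161.29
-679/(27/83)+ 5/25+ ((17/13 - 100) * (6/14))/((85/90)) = -445232696/208845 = -2131.88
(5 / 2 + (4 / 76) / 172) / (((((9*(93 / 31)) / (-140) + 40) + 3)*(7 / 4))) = 163420 / 4896281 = 0.03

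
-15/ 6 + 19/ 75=-337/ 150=-2.25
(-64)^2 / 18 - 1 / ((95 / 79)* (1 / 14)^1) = 184606 / 855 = 215.91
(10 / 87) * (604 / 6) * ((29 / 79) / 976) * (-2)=-755 / 86742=-0.01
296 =296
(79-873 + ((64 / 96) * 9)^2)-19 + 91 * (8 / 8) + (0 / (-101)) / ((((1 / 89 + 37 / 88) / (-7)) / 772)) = -686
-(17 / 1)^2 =-289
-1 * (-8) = 8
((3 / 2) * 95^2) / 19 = 1425 / 2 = 712.50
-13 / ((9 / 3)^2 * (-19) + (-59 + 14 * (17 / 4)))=26 / 341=0.08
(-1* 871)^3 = -660776311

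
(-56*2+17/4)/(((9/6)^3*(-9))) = 862/243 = 3.55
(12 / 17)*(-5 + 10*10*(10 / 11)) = 11340 / 187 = 60.64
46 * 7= 322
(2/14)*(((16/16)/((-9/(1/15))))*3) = -1/315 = -0.00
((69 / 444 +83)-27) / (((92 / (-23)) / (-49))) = 407239 / 592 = 687.90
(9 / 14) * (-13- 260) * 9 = -3159 / 2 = -1579.50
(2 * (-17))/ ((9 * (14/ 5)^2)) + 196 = 172447/ 882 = 195.52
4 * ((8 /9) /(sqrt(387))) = 0.18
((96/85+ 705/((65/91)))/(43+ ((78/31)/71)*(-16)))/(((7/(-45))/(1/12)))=-554592573/44456020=-12.48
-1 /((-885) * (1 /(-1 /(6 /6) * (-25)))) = 0.03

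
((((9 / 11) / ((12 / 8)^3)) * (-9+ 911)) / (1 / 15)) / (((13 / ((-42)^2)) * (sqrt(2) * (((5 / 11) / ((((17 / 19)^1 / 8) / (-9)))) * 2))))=-751366 * sqrt(2) / 247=-4301.99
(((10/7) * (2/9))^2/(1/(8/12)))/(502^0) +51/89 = 678457/1059723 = 0.64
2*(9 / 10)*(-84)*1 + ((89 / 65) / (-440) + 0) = -4324409 / 28600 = -151.20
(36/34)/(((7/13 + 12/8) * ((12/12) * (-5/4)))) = -1872/4505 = -0.42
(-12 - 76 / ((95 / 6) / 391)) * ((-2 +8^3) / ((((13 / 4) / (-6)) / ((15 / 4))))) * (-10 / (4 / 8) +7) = -86695920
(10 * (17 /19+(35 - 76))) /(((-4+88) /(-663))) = 421005 /133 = 3165.45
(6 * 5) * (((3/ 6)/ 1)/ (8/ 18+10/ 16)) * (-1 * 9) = -9720/ 77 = -126.23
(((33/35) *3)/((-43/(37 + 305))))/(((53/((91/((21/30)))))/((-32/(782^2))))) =7042464/2438910593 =0.00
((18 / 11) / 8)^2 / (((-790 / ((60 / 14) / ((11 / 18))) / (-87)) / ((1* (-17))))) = -3234573 / 5888344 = -0.55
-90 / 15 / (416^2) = -3 / 86528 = -0.00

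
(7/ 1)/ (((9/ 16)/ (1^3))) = 112/ 9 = 12.44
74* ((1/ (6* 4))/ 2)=37/ 24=1.54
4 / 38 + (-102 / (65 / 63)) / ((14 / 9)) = -78359 / 1235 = -63.45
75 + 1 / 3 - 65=31 / 3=10.33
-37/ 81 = -0.46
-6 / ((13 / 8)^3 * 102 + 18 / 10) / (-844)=640 / 39565243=0.00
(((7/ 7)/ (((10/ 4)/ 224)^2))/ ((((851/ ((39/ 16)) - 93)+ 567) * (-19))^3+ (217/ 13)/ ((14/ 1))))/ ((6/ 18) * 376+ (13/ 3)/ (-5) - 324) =71433363456/ 6791470067275933598815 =0.00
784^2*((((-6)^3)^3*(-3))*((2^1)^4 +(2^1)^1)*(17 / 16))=355398898434048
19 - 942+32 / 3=-2737 / 3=-912.33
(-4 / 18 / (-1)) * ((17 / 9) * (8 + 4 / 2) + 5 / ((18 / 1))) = 115 / 27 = 4.26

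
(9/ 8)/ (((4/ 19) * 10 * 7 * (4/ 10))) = 0.19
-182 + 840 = 658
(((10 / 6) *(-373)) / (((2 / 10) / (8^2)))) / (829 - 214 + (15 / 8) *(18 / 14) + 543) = -33420800 / 194949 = -171.43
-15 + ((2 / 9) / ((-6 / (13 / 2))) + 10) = -283 / 54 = -5.24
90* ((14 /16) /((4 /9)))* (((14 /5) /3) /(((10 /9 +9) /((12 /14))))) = 729 /52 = 14.02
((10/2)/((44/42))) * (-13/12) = -455/88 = -5.17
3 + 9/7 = 30/7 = 4.29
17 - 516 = -499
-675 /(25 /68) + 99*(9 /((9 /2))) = -1638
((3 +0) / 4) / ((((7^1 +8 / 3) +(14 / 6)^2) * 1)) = 27 / 544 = 0.05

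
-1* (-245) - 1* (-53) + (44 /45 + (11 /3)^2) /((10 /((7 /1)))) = 138643 /450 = 308.10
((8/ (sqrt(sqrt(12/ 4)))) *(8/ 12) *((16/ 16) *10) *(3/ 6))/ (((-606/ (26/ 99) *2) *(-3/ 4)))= 2080 *3^(3/ 4)/ 809919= 0.01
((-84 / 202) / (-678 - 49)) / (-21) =-2 / 73427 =-0.00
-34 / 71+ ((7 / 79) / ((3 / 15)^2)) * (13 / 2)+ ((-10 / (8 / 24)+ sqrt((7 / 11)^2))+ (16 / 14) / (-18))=-120554645 / 7774074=-15.51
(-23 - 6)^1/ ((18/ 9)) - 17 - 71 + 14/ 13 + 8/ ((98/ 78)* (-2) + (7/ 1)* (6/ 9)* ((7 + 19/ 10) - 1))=-5874901/ 58058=-101.19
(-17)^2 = 289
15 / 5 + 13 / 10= 43 / 10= 4.30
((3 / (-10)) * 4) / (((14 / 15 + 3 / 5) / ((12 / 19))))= -216 / 437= -0.49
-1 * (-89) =89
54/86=27/43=0.63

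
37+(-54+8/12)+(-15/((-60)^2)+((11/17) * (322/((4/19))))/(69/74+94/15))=1316463571/10867760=121.13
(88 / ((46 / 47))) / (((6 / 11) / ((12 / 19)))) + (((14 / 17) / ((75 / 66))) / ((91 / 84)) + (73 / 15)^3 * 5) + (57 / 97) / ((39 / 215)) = 4327339801036 / 6323379075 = 684.34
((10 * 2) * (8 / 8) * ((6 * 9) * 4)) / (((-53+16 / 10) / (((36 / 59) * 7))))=-5443200 / 15163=-358.98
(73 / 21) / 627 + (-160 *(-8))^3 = 27613200384073 / 13167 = 2097152000.01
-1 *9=-9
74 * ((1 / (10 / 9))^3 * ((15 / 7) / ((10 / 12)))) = 138.72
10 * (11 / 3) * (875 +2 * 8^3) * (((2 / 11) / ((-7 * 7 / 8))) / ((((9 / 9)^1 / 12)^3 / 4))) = -700047360 / 49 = -14286680.82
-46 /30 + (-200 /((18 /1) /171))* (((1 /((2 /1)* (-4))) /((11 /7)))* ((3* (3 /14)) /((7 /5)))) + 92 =159.87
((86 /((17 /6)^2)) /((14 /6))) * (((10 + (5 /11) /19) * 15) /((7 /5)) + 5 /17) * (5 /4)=31096688400 /50314033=618.05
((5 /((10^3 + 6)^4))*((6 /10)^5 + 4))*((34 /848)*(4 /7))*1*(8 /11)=216631 /653098285511402500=0.00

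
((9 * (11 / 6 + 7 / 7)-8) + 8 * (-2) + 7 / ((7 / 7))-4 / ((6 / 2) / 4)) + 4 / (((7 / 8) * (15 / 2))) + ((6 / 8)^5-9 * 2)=-1503829 / 107520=-13.99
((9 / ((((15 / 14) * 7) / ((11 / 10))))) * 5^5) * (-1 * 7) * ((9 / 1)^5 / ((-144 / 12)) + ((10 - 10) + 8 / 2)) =141971156.25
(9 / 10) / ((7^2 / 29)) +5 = 2711 / 490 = 5.53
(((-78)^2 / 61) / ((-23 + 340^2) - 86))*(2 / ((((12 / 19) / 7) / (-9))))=-404586 / 2348317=-0.17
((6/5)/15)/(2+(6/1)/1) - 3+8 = 501/100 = 5.01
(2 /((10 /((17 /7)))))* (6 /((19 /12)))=1224 /665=1.84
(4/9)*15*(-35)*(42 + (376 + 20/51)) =-14936600/153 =-97624.84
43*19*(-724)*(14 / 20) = -2070278 / 5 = -414055.60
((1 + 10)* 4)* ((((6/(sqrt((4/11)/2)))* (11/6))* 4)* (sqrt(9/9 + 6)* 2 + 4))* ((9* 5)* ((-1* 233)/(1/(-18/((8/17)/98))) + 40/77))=532634877720* sqrt(22)* (2 + sqrt(7))/7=1658054722050.92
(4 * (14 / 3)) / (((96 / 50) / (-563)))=-98525 / 18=-5473.61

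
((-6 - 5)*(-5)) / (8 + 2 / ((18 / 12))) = 165 / 28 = 5.89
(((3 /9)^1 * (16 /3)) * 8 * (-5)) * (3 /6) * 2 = -640 /9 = -71.11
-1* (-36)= 36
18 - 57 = -39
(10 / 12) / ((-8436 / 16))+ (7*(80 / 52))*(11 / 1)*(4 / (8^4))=2402615 / 21056256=0.11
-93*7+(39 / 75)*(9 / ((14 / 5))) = -45453 / 70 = -649.33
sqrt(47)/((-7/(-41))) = 40.15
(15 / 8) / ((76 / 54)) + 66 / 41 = 36669 / 12464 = 2.94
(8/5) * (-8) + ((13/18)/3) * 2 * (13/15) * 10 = -3494/405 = -8.63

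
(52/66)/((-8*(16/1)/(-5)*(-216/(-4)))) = 0.00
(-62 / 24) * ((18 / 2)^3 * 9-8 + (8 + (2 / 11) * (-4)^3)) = -2233333 / 132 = -16919.19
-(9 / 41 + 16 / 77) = -1349 / 3157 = -0.43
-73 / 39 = -1.87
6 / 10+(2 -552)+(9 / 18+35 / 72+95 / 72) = -98477 / 180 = -547.09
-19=-19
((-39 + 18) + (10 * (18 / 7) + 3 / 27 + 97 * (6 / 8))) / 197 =19549 / 49644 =0.39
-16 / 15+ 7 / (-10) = -53 / 30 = -1.77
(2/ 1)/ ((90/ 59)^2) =3481/ 4050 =0.86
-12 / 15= -4 / 5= -0.80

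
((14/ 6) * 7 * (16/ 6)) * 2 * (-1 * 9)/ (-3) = 784/ 3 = 261.33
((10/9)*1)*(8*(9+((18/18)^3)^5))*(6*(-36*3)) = -57600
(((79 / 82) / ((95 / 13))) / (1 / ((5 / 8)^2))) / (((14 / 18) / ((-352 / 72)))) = -56485 / 174496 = -0.32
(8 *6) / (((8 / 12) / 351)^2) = 13305708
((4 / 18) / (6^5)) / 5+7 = 7.00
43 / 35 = 1.23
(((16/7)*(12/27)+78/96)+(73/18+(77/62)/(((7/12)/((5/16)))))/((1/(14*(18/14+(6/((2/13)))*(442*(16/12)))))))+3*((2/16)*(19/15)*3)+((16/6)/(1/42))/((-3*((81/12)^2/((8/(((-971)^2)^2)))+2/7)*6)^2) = 43958349507758558529127017495180289833540983/28936081278733725490644152363173502160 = 1519153.51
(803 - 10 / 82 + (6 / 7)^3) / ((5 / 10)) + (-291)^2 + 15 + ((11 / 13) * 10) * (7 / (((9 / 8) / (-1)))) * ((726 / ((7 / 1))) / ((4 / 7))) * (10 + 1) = -10317494228 / 548457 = -18811.86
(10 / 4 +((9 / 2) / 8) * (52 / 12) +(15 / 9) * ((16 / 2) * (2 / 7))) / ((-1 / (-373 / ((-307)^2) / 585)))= 1096247 / 18525583440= 0.00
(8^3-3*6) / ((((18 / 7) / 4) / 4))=27664 / 9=3073.78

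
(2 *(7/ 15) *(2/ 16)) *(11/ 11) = 7/ 60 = 0.12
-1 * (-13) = 13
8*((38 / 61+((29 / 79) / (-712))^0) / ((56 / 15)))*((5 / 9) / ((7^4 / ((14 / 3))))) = 550 / 146461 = 0.00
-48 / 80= -3 / 5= -0.60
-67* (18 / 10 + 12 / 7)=-8241 / 35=-235.46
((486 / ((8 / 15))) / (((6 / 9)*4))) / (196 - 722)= -10935 / 16832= -0.65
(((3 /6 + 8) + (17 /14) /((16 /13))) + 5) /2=3245 /448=7.24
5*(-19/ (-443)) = 95/ 443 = 0.21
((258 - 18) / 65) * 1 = 48 / 13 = 3.69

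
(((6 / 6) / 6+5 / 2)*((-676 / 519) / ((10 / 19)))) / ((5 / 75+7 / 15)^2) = -16055 / 692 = -23.20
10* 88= 880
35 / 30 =7 / 6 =1.17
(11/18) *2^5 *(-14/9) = -2464/81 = -30.42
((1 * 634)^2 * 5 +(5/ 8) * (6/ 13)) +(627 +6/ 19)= 1986282713/ 988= 2010407.60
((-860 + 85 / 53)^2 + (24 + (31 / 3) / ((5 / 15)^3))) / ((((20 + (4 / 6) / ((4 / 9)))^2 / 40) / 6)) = 1987820305920 / 5193841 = 382726.45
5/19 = 0.26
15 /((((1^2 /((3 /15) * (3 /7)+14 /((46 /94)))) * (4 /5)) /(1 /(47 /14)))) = 346485 /2162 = 160.26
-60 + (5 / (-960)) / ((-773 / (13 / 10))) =-89049587 / 1484160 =-60.00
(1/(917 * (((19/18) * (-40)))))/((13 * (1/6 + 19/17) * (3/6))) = -459/148356845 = -0.00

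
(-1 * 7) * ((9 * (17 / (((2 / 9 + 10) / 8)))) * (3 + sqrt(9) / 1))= -115668 / 23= -5029.04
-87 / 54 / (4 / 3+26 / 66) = -319 / 342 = -0.93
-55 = -55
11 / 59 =0.19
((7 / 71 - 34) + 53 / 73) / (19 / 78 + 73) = -13411944 / 29610479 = -0.45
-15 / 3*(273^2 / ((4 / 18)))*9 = -30184245 / 2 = -15092122.50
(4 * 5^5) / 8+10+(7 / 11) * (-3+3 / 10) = 86393 / 55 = 1570.78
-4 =-4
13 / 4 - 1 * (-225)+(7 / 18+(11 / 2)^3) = 28441 / 72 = 395.01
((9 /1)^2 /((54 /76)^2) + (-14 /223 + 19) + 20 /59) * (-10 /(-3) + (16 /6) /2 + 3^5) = 15811976923 /355239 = 44510.81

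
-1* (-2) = 2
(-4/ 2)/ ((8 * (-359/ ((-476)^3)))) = -26962544/ 359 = -75104.58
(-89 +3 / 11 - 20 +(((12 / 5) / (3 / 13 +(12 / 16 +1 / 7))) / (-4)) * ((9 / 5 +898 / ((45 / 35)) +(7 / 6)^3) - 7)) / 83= -5.78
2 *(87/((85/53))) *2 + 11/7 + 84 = 180023/595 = 302.56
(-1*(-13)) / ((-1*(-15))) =13 / 15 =0.87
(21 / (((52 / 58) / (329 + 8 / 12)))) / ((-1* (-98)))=28681 / 364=78.79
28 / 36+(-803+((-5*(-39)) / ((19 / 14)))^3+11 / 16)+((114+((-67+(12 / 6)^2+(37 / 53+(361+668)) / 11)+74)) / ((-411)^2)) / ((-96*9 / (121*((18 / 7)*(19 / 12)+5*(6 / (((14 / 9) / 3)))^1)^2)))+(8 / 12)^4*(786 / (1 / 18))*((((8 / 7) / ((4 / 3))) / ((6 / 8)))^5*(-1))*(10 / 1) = 384571107329542831273771 / 132105374307349632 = 2911093.58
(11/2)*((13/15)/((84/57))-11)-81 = -116143/840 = -138.27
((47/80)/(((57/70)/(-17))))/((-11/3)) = 5593/1672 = 3.35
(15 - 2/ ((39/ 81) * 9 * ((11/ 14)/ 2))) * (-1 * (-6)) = 11862/ 143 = 82.95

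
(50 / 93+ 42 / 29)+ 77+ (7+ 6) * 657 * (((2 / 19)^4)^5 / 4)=8007604095793727750178084128113 / 101380158415001449247480055897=78.99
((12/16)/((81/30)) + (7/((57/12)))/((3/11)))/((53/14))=13601/9063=1.50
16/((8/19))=38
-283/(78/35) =-9905/78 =-126.99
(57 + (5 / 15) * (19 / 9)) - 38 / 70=54017 / 945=57.16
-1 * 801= -801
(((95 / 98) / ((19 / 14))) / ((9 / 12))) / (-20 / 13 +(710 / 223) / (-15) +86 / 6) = 57980 / 766017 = 0.08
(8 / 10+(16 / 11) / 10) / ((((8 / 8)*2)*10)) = 13 / 275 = 0.05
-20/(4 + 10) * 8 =-80/7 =-11.43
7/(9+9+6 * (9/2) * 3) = 7/99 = 0.07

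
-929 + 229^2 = 51512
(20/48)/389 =5/4668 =0.00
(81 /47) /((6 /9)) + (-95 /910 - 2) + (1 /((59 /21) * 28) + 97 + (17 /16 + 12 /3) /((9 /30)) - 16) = 198580663 /2018744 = 98.37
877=877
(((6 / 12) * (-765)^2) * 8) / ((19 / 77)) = 180249300 / 19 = 9486805.26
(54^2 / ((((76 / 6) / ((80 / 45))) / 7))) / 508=13608 / 2413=5.64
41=41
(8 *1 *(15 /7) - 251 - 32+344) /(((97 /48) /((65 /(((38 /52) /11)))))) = 488099040 /12901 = 37834.20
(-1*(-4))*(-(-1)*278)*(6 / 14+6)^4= 4559895000 / 2401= 1899164.93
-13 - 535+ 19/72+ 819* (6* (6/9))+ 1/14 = 1375081/504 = 2728.34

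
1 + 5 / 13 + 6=96 / 13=7.38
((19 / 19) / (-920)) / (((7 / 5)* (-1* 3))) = 1 / 3864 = 0.00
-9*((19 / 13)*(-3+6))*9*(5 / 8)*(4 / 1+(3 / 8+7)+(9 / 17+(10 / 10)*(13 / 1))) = -78188895 / 14144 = -5528.06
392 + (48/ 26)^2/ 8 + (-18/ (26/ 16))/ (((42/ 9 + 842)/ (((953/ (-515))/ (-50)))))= 542206780994/ 1381680625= 392.43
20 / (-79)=-20 / 79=-0.25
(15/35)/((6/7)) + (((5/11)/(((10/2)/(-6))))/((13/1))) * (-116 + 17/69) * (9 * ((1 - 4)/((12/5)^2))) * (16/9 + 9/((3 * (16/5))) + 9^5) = -1697925148237/1262976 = -1344384.33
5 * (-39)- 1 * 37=-232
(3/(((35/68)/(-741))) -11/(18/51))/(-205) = 913529/43050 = 21.22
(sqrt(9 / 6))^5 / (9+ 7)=0.17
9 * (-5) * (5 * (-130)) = 29250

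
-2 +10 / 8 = -3 / 4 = -0.75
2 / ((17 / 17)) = 2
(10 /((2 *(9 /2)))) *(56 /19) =560 /171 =3.27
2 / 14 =1 / 7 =0.14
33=33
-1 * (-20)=20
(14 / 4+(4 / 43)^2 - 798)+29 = -2830787 / 3698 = -765.49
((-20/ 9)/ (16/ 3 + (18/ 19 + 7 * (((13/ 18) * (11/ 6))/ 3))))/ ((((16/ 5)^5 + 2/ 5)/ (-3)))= 1125000/ 531202747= 0.00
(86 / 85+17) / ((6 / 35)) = 10717 / 102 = 105.07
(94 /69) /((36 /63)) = 329 /138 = 2.38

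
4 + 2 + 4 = 10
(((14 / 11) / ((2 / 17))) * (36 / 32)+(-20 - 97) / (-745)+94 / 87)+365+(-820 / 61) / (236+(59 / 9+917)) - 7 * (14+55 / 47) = 11613306143887891 / 42663842711160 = 272.20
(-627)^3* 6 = -1478951298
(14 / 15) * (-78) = -364 / 5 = -72.80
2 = 2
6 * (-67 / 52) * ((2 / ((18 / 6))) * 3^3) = -1809 / 13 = -139.15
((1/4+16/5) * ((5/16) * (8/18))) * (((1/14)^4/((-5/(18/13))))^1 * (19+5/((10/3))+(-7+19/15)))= -10189/199763200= -0.00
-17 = -17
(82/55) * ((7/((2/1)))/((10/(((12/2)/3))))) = 287/275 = 1.04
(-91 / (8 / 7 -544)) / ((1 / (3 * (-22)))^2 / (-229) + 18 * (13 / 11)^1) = 158855697 / 20159052250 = 0.01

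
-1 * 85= -85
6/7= 0.86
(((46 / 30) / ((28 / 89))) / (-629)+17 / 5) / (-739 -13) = -179233 / 39732672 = -0.00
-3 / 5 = -0.60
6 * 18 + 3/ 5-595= -2432/ 5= -486.40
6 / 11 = 0.55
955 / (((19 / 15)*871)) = 14325 / 16549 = 0.87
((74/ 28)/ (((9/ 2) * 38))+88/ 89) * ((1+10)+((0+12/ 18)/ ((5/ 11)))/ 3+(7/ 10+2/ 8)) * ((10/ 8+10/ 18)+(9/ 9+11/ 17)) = 202453982551/ 4694270112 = 43.13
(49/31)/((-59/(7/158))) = -343/288982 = -0.00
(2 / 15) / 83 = 2 / 1245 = 0.00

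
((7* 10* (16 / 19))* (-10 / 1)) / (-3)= 11200 / 57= 196.49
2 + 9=11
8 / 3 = 2.67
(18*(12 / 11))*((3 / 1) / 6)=108 / 11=9.82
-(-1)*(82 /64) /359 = 41 /11488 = 0.00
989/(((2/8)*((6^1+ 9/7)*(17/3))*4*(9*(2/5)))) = 34615/5202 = 6.65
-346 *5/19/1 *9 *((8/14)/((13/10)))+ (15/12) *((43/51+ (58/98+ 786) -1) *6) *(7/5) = 66322021/8398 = 7897.36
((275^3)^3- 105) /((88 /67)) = 301327696413040161129295 /44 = 6848356736660003662029.43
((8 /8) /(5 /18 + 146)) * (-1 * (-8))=144 /2633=0.05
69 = 69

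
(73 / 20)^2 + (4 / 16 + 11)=9829 / 400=24.57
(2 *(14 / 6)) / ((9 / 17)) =238 / 27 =8.81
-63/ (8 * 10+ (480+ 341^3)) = -63/ 39652381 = -0.00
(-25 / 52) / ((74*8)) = -0.00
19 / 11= 1.73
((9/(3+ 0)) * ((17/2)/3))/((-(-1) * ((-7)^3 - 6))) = -17/698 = -0.02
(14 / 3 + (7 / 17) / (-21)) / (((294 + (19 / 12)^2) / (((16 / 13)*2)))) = 364032 / 9436037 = 0.04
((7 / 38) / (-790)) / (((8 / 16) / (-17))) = 119 / 15010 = 0.01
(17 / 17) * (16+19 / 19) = 17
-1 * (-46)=46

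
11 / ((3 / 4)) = 44 / 3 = 14.67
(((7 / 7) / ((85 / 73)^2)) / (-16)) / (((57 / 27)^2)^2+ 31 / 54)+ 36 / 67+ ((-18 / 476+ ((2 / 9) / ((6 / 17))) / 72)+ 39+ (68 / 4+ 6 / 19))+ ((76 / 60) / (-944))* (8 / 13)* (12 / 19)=182850034794000139387 / 3217986530457733125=56.82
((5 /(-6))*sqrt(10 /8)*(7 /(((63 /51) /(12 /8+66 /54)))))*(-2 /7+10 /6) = -19.85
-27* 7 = -189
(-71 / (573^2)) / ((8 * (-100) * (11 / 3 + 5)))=0.00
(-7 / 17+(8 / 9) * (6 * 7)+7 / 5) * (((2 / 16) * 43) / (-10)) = -105049 / 5100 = -20.60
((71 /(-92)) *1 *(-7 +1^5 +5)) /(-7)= -71 /644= -0.11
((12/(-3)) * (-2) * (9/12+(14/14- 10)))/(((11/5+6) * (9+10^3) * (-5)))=0.00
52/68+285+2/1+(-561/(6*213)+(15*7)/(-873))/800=53905795449/187326400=287.76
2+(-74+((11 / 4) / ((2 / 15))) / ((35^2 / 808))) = -14307 / 245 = -58.40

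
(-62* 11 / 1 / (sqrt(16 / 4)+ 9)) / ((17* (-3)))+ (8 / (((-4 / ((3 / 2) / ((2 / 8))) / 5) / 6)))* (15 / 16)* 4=-68788 / 51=-1348.78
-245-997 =-1242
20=20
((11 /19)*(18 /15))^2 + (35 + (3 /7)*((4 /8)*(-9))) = 4239559 /126350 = 33.55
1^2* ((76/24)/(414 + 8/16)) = 19/2487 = 0.01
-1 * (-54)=54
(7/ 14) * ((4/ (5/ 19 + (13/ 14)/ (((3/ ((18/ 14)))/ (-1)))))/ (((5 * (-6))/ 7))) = 13034/ 3765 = 3.46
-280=-280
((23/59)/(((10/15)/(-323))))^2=496710369/13924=35672.97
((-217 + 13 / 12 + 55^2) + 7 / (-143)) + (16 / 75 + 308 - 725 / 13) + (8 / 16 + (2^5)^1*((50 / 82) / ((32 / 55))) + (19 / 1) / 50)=418874603 / 135300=3095.90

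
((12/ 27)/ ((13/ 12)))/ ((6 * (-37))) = -8/ 4329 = -0.00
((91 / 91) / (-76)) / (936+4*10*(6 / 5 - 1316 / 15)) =3 / 575776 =0.00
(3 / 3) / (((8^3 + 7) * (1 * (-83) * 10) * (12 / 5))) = -1 / 1033848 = -0.00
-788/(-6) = 131.33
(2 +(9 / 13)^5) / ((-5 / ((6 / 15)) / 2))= -641308 / 1856465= -0.35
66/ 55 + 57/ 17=387/ 85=4.55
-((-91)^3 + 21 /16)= 753569.69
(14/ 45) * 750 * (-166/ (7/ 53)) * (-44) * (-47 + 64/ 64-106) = -5884102400/ 3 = -1961367466.67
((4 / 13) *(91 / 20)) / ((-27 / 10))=-14 / 27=-0.52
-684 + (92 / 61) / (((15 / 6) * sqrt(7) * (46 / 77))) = -684 + 44 * sqrt(7) / 305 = -683.62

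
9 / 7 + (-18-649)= -4660 / 7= -665.71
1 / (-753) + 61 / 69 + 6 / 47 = 1.01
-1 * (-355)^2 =-126025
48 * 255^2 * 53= 165423600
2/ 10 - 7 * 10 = -349/ 5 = -69.80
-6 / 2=-3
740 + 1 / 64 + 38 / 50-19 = 1154841 / 1600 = 721.78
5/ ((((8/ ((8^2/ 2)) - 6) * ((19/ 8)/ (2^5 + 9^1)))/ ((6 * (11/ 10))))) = -43296/ 437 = -99.08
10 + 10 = 20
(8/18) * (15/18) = 10/27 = 0.37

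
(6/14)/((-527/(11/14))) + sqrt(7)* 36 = -33/51646 + 36* sqrt(7) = 95.25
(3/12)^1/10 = 1/40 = 0.02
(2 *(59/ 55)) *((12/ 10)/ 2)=354/ 275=1.29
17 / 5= 3.40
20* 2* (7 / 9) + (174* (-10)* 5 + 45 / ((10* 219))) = -11390893 / 1314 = -8668.87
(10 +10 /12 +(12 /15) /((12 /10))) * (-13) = -299 /2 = -149.50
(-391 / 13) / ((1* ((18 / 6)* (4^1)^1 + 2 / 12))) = -2346 / 949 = -2.47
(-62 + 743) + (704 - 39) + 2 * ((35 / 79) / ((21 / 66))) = 106554 / 79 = 1348.78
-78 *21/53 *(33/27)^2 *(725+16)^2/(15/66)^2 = -650273455832/1325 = -490772419.50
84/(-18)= -14/3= -4.67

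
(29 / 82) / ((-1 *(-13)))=29 / 1066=0.03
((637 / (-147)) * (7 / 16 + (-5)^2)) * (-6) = 5291 / 8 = 661.38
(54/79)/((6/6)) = 54/79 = 0.68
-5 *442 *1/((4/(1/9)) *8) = -1105/144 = -7.67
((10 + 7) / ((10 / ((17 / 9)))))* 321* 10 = 30923 / 3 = 10307.67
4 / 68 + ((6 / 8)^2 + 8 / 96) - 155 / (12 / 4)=-50.96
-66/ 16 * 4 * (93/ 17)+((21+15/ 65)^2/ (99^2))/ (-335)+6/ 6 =-187119373501/ 2096226990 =-89.26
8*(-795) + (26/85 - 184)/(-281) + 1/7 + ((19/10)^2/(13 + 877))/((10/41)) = -189253914095361/29760710000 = -6359.19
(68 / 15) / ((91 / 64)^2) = 278528 / 124215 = 2.24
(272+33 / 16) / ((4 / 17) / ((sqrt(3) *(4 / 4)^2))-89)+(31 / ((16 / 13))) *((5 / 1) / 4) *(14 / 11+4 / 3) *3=587589843085 / 2417356832-74545 *sqrt(3) / 27469964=243.07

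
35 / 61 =0.57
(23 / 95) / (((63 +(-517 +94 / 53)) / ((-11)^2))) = -147499 / 2276960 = -0.06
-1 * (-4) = 4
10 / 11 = 0.91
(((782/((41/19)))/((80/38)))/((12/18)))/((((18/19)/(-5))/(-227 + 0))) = 608784263/1968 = 309341.60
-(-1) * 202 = 202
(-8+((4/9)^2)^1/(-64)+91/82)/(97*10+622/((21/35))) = -0.00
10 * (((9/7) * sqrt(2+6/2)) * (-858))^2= 2981464200/49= 60846208.16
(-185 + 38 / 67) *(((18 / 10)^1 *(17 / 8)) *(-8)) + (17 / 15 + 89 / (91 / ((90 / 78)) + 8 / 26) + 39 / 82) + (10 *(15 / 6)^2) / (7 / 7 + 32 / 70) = 61528248196471 / 10814787915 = 5689.27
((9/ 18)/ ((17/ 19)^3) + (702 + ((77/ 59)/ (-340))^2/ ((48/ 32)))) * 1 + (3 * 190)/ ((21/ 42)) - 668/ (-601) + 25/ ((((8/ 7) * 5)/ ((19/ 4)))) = 45995996800119047/ 24668145487200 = 1864.59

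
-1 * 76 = -76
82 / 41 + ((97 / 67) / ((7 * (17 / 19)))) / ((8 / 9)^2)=1169827 / 510272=2.29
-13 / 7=-1.86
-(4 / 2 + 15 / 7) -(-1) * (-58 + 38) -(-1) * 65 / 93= -15262 / 651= -23.44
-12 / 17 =-0.71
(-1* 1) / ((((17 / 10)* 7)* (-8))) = 5 / 476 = 0.01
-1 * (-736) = 736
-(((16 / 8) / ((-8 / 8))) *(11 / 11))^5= 32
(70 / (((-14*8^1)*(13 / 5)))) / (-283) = 25 / 29432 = 0.00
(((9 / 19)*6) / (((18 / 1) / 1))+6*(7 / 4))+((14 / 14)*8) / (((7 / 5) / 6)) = 11955 / 266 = 44.94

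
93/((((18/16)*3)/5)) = 1240/9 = 137.78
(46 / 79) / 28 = 23 / 1106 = 0.02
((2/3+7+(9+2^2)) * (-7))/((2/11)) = -2387/3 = -795.67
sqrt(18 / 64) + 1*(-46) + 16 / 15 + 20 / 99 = -22142 / 495 + 3*sqrt(2) / 8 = -44.20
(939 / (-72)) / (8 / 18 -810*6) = 939 / 349888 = 0.00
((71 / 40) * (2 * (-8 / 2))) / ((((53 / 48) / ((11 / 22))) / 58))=-98832 / 265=-372.95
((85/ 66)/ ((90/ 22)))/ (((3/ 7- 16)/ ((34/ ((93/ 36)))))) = -8092/ 30411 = -0.27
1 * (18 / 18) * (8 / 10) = 4 / 5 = 0.80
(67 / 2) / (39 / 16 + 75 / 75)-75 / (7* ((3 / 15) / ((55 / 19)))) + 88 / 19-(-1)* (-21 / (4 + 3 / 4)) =-1061547 / 7315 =-145.12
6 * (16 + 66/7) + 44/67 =71864/469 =153.23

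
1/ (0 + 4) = 1/ 4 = 0.25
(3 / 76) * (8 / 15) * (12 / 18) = 4 / 285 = 0.01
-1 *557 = -557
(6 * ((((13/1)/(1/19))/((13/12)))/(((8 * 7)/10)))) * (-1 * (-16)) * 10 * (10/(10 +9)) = 144000/7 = 20571.43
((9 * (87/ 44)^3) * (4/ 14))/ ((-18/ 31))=-20413593/ 596288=-34.23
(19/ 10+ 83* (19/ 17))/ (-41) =-16093/ 6970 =-2.31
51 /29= 1.76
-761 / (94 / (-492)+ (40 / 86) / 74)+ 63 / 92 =27406272603 / 6653164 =4119.28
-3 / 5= -0.60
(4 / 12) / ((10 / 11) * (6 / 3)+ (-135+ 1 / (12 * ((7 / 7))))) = -44 / 17569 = -0.00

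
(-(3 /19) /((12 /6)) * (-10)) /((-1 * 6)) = -5 /38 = -0.13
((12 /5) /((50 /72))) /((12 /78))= 2808 /125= 22.46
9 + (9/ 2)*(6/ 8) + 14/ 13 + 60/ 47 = 71993/ 4888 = 14.73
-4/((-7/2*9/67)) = 536/63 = 8.51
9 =9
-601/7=-85.86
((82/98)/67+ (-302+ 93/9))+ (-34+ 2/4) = -6404887/19698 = -325.15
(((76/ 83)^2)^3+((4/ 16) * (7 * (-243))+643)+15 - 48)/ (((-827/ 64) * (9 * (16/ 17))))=-4120455505777915/ 2433417198985467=-1.69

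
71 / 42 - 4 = -97 / 42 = -2.31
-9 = -9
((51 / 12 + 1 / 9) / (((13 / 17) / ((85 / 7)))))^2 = 51467728225 / 10732176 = 4795.65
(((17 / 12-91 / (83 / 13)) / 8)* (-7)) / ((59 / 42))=626465 / 78352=8.00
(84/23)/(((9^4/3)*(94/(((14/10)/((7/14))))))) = 196/3940245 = 0.00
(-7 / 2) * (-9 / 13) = 2.42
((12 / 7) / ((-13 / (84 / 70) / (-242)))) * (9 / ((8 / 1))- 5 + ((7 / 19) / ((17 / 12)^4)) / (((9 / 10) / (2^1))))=-101523961242 / 722039045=-140.61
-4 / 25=-0.16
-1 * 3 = -3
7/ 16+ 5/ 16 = 3/ 4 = 0.75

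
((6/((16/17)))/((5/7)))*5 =44.62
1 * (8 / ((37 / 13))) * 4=416 / 37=11.24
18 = 18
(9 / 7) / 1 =9 / 7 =1.29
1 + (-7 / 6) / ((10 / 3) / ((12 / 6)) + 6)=39 / 46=0.85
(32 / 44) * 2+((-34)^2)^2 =14699712 / 11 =1336337.45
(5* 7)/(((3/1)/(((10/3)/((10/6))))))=70/3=23.33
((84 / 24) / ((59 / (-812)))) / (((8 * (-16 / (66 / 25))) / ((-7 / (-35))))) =46893 / 236000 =0.20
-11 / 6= -1.83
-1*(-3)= 3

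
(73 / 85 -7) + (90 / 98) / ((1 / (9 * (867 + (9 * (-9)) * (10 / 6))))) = 25173522 / 4165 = 6044.06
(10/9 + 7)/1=8.11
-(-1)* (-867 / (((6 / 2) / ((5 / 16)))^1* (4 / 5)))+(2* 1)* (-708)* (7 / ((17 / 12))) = -7735241 / 1088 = -7109.60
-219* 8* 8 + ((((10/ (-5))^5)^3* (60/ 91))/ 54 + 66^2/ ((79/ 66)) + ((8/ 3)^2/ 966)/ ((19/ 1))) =-914129736568/ 84823011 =-10776.91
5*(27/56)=135/56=2.41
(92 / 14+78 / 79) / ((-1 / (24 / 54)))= -16720 / 4977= -3.36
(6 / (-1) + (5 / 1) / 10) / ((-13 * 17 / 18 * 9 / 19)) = 209 / 221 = 0.95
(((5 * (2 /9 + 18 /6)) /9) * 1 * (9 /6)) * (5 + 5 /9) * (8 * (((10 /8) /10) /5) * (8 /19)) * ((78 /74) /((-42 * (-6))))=0.01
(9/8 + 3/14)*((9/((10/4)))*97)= 13095/28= 467.68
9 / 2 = 4.50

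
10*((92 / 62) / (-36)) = -115 / 279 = -0.41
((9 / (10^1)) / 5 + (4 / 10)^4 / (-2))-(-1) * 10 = 12709 / 1250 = 10.17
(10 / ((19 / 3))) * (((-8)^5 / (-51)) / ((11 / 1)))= 327680 / 3553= 92.23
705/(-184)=-705/184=-3.83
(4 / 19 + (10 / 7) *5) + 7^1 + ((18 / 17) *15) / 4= 82861 / 4522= 18.32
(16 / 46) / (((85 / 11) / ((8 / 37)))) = 704 / 72335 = 0.01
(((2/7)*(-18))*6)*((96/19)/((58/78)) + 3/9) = -848376/3857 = -219.96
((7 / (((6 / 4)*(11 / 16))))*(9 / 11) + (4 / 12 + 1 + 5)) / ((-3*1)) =-4315 / 1089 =-3.96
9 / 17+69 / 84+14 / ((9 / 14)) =99083 / 4284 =23.13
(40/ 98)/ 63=20/ 3087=0.01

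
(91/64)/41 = 91/2624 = 0.03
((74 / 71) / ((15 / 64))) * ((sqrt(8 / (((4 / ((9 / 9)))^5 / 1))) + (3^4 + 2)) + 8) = 296 * sqrt(2) / 1065 + 430976 / 1065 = 405.07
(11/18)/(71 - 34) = 11/666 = 0.02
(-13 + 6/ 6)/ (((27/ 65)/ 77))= -20020/ 9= -2224.44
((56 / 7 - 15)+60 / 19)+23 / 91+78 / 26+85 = 145946 / 1729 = 84.41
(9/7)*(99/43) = 2.96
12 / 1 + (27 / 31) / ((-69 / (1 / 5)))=42771 / 3565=12.00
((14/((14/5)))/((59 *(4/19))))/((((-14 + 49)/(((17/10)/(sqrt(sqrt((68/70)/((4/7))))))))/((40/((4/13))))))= 247 *10^(1/4) *17^(3/4)/1652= 2.23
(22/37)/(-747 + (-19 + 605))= -22/5957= -0.00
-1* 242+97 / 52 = -12487 / 52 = -240.13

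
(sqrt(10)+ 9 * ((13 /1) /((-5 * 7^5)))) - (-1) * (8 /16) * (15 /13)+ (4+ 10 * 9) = sqrt(10)+ 206639023 /2184910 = 97.74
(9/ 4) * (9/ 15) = 27/ 20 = 1.35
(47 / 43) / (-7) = -47 / 301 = -0.16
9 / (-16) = -9 / 16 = -0.56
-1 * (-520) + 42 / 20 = 5221 / 10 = 522.10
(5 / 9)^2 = 25 / 81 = 0.31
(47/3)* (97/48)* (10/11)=22795/792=28.78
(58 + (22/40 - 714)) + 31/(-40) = -26249/40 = -656.22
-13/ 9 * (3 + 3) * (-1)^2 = -26/ 3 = -8.67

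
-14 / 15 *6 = -28 / 5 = -5.60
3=3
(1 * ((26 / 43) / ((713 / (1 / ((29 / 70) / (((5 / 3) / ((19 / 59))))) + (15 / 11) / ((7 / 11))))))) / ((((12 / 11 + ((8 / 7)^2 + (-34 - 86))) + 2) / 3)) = -33902869 / 105260962179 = -0.00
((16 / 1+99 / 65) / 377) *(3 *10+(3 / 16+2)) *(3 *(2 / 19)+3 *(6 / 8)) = 1759755 / 458432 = 3.84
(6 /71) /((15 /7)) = 14 /355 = 0.04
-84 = -84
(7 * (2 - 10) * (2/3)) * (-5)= 560/3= 186.67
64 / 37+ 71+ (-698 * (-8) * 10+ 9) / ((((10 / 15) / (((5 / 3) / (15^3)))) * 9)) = 34762063 / 449550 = 77.33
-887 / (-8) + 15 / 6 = 907 / 8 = 113.38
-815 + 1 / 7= -5704 / 7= -814.86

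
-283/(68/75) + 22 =-19729/68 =-290.13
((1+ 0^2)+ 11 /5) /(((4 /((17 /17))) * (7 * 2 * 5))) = 0.01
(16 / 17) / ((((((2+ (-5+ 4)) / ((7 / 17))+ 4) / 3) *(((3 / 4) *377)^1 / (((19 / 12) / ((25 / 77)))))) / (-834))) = -45551968 / 7210125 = -6.32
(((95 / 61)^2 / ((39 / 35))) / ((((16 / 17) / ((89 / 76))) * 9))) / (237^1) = 25153625 / 19810484928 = 0.00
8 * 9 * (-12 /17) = -864 /17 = -50.82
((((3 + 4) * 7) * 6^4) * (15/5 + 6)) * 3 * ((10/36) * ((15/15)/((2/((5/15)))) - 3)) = -1349460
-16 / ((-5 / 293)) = 4688 / 5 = 937.60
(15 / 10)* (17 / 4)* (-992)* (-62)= 392088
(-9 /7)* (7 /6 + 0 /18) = -3 /2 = -1.50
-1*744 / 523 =-744 / 523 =-1.42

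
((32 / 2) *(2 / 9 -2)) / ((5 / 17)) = -4352 / 45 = -96.71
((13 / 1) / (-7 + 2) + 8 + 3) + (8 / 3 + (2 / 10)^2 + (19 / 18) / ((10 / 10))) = 5473 / 450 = 12.16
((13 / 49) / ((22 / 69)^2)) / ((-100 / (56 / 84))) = -20631 / 1185800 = -0.02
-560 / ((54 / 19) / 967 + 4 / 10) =-918650 / 661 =-1389.79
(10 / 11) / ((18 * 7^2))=5 / 4851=0.00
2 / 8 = 1 / 4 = 0.25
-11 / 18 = -0.61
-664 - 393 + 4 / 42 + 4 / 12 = -1056.57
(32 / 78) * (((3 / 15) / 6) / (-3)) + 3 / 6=1739 / 3510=0.50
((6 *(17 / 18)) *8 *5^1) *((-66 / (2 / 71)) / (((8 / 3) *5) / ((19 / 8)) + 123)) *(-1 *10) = 302715600 / 7331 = 41292.54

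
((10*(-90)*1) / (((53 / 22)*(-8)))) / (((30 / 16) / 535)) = 706200 / 53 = 13324.53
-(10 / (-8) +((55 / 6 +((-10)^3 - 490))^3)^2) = -491976765437939554457305 / 46656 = -10544769492411255882.57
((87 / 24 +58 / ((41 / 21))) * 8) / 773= 10933 / 31693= 0.34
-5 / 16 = -0.31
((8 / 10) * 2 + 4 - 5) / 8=3 / 40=0.08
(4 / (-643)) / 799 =-4 / 513757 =-0.00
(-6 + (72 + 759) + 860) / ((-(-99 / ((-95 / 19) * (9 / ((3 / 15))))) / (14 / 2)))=-294875 / 11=-26806.82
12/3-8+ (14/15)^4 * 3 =-29084/16875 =-1.72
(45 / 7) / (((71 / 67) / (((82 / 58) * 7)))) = 123615 / 2059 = 60.04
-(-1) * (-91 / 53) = -91 / 53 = -1.72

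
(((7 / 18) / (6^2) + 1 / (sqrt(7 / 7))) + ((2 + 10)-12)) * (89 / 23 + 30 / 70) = 113315 / 26082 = 4.34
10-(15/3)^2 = -15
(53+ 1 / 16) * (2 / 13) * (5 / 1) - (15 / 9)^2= 35605 / 936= 38.04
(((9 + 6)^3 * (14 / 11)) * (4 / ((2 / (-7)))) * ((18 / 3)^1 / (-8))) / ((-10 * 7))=-14175 / 22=-644.32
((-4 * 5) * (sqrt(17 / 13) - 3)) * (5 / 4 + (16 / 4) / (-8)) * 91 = 4095 - 105 * sqrt(221) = 2534.06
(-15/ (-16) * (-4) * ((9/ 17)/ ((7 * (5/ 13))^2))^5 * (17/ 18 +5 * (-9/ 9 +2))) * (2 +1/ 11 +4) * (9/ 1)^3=-14181132807611476779267/ 68934672747083171875000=-0.21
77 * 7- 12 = 527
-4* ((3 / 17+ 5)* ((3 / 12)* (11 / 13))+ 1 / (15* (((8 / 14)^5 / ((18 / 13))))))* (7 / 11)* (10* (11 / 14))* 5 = -7383385 / 28288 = -261.01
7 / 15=0.47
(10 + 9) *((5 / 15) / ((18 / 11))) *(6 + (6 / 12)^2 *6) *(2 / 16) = 1045 / 288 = 3.63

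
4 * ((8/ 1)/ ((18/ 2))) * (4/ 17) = 128/ 153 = 0.84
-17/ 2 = -8.50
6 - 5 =1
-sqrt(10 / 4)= -sqrt(10) / 2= -1.58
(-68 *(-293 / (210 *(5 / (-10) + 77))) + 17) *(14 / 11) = 3134 / 135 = 23.21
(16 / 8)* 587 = 1174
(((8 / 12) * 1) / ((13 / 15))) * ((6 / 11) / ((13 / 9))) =540 / 1859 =0.29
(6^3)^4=2176782336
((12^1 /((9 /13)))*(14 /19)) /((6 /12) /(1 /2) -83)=-364 /2337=-0.16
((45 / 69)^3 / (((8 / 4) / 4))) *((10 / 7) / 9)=7500 / 85169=0.09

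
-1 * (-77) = 77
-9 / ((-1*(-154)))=-9 / 154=-0.06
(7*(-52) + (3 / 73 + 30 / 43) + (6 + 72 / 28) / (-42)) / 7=-51.92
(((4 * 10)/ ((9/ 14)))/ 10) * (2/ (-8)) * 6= -28/ 3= -9.33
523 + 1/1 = 524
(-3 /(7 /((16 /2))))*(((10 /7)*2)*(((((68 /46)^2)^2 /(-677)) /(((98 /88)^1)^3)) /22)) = 2483660636160 /1092155137085957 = 0.00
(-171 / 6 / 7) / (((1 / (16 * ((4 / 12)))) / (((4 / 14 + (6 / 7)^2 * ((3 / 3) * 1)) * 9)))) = -68400 / 343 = -199.42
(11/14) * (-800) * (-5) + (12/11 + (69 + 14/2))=247936/77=3219.95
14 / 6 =7 / 3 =2.33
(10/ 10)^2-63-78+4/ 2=-138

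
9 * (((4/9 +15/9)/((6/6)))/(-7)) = -19/7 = -2.71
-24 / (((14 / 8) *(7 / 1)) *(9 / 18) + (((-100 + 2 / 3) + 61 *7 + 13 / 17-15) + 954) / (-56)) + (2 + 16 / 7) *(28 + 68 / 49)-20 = 868398116 / 8085539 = 107.40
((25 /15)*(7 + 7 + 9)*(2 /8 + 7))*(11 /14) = 36685 /168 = 218.36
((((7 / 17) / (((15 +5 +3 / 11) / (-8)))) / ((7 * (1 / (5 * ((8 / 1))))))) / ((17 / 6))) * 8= -168960 / 64447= -2.62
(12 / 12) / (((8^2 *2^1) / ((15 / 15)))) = 1 / 128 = 0.01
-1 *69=-69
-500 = -500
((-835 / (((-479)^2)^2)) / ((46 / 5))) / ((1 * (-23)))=4175 / 55696476484898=0.00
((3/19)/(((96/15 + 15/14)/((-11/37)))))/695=-462/51105991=-0.00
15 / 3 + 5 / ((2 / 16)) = 45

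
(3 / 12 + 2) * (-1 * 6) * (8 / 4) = -27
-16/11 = -1.45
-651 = -651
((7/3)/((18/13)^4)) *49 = 9796423/314928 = 31.11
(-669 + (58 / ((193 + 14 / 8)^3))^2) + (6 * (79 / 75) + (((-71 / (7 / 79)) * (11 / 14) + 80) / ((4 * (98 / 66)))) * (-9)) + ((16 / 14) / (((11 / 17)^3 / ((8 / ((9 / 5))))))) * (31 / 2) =592241466805332253552883011201 / 1285486341843398845753171800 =460.71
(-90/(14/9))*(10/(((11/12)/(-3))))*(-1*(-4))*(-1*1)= -583200/77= -7574.03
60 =60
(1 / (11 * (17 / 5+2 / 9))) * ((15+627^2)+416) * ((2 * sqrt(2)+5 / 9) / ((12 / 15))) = 12298750 / 1793+44275500 * sqrt(2) / 1793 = 41781.24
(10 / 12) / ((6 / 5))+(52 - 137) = -3035 / 36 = -84.31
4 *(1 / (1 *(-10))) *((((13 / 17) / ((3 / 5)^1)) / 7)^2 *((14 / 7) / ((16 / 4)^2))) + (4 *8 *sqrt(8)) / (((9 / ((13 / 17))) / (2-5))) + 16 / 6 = -20.41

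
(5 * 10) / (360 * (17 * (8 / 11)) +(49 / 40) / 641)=14102000 / 1255334939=0.01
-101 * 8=-808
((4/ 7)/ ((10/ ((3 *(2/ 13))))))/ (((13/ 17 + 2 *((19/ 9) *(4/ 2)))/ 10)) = 3672/ 128219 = 0.03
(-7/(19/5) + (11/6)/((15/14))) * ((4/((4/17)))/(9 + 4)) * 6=-1.03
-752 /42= -17.90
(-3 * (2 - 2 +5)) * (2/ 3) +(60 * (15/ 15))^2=3590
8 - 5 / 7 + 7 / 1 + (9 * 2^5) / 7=388 / 7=55.43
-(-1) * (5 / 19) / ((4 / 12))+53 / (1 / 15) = 15120 / 19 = 795.79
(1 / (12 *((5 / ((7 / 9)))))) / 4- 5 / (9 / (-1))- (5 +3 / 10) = -10241 / 2160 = -4.74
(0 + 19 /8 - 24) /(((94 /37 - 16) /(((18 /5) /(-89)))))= -19203 /295480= -0.06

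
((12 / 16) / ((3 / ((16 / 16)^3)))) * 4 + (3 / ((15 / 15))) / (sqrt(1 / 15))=1 + 3 * sqrt(15)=12.62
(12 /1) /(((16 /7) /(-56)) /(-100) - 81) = -29400 /198449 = -0.15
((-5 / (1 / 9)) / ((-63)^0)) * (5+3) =-360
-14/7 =-2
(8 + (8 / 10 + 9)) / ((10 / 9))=801 / 50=16.02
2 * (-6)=-12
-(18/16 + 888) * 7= -6223.88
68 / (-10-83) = -68 / 93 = -0.73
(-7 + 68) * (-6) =-366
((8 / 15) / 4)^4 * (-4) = -64 / 50625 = -0.00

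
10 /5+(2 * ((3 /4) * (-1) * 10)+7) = -6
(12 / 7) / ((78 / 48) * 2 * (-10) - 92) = -8 / 581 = -0.01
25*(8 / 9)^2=1600 / 81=19.75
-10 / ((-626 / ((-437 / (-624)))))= 2185 / 195312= 0.01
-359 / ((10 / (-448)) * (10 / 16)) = 643328 / 25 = 25733.12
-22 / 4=-11 / 2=-5.50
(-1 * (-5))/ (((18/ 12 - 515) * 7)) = -0.00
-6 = -6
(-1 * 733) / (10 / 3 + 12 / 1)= -2199 / 46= -47.80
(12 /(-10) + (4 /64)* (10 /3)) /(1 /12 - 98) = 0.01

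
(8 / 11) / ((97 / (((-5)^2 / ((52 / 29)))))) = 1450 / 13871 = 0.10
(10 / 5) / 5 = 2 / 5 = 0.40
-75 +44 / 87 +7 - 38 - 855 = -83563 / 87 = -960.49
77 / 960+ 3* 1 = 2957 / 960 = 3.08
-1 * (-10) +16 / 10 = 58 / 5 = 11.60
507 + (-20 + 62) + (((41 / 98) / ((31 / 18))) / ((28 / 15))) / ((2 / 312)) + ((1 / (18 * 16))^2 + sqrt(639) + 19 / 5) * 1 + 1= 3 * sqrt(71) + 2531625281453 / 4409717760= 599.38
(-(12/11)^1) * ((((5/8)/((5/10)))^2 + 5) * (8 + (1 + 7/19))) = -67.07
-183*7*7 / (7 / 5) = -6405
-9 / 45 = -1 / 5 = -0.20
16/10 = 8/5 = 1.60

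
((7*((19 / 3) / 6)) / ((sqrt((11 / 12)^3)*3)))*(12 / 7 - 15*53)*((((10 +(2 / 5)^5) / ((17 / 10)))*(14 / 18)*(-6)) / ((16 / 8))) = 20536257616*sqrt(33) / 3856875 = 30587.41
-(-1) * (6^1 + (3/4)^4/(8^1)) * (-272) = -1642.76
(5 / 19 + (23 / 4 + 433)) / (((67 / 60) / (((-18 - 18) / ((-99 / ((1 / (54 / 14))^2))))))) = 32697700 / 3402729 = 9.61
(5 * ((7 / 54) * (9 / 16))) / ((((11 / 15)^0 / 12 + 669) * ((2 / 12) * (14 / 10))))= 75 / 32116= 0.00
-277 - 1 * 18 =-295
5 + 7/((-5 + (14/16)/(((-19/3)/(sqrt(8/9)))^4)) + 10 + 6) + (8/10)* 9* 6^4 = 9336.84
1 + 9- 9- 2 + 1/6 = -5/6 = -0.83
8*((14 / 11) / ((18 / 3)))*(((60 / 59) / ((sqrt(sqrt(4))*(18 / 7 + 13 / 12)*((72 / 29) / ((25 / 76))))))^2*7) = 31550640625 / 3908426201097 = 0.01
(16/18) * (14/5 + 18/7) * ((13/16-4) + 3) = -94/105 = -0.90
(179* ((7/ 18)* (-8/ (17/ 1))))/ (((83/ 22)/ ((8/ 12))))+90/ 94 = -8650451/ 1790559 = -4.83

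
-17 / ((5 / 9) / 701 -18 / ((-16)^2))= 13728384 / 56141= 244.53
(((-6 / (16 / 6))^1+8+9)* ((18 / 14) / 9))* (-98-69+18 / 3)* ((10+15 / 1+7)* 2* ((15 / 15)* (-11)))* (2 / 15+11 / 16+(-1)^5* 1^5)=-641861 / 15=-42790.73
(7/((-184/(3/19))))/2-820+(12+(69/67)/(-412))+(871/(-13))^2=177614580819/48251792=3680.99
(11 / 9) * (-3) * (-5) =55 / 3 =18.33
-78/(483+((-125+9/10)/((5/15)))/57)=-14820/90529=-0.16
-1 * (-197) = 197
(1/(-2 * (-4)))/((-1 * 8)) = -1/64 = -0.02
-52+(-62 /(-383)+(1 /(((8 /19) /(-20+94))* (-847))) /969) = -51.84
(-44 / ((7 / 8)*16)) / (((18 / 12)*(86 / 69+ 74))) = -23 / 826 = -0.03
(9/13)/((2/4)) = 18/13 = 1.38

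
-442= -442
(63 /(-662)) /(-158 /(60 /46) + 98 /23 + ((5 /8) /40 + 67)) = 695520 /364377709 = 0.00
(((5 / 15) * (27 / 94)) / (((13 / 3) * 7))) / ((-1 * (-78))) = 9 / 222404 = 0.00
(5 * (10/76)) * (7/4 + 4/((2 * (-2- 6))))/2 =75/152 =0.49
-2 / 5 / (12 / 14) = -7 / 15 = -0.47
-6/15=-2/5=-0.40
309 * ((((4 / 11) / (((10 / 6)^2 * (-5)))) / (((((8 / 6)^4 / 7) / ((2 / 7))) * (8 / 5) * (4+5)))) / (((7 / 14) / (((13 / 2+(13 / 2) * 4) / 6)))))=-108459 / 28160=-3.85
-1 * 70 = -70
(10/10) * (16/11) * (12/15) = 1.16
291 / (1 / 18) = 5238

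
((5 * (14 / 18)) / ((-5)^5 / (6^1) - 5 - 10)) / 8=-7 / 7716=-0.00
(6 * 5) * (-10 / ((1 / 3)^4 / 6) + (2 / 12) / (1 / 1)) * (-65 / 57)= 9476675 / 57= 166257.46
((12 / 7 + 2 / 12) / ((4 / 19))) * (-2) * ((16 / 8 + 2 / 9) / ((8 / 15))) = -37525 / 504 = -74.45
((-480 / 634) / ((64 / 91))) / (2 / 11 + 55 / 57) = -855855 / 911692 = -0.94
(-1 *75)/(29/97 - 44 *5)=7275/21311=0.34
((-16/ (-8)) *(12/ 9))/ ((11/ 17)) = 136/ 33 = 4.12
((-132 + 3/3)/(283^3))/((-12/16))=0.00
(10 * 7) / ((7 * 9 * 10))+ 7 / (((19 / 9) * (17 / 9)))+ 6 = 22868 / 2907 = 7.87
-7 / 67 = -0.10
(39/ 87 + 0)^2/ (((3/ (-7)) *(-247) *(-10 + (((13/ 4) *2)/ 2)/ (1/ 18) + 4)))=26/ 719055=0.00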